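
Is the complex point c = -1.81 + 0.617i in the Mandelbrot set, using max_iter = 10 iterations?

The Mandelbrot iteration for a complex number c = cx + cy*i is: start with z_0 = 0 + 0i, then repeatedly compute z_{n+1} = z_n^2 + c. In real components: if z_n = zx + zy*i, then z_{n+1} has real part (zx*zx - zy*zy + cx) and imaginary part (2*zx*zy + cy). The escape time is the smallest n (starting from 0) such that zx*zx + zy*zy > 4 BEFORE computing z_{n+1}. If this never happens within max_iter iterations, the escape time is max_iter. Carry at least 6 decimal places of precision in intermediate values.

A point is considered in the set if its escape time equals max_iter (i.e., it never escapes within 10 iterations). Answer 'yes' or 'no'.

z_0 = 0 + 0i, c = -1.8100 + 0.6170i
Iter 1: z = -1.8100 + 0.6170i, |z|^2 = 3.6568
Iter 2: z = 1.0854 + -1.6165i, |z|^2 = 3.7913
Iter 3: z = -3.2451 + -2.8922i, |z|^2 = 18.8955
Escaped at iteration 3

Answer: no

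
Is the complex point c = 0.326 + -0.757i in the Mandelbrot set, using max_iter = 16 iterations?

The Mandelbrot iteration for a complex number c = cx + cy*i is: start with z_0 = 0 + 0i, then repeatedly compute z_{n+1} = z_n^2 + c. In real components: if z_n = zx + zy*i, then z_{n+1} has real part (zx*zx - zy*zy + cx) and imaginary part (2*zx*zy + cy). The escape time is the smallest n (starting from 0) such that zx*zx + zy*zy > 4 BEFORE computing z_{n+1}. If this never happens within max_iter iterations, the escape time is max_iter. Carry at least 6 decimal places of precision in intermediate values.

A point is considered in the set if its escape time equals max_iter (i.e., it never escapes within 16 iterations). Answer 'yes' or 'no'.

z_0 = 0 + 0i, c = 0.3260 + -0.7570i
Iter 1: z = 0.3260 + -0.7570i, |z|^2 = 0.6793
Iter 2: z = -0.1408 + -1.2506i, |z|^2 = 1.5837
Iter 3: z = -1.2181 + -0.4049i, |z|^2 = 1.6477
Iter 4: z = 1.6458 + 0.2294i, |z|^2 = 2.7613
Iter 5: z = 2.9820 + -0.0018i, |z|^2 = 8.8924
Escaped at iteration 5

Answer: no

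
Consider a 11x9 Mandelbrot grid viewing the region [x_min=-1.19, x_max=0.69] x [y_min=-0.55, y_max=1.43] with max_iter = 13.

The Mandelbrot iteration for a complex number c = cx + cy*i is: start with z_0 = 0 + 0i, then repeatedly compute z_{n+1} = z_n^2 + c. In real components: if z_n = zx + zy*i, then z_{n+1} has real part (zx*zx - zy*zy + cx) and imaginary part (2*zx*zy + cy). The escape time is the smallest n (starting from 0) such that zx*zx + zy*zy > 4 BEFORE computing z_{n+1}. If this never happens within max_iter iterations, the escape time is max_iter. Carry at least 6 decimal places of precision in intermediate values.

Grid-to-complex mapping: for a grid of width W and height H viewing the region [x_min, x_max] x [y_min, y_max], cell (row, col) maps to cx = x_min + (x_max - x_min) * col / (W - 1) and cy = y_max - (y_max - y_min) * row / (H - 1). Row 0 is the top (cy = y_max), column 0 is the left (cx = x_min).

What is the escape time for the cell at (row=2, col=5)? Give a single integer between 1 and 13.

Answer: 7

Derivation:
z_0 = 0 + 0i, c = -0.2500 + 0.9350i
Iter 1: z = -0.2500 + 0.9350i, |z|^2 = 0.9367
Iter 2: z = -1.0617 + 0.4675i, |z|^2 = 1.3458
Iter 3: z = 0.6587 + -0.0577i, |z|^2 = 0.4372
Iter 4: z = 0.1806 + 0.8590i, |z|^2 = 0.7704
Iter 5: z = -0.9552 + 1.2452i, |z|^2 = 2.4630
Iter 6: z = -0.8880 + -1.4439i, |z|^2 = 2.8734
Iter 7: z = -1.5462 + 3.4994i, |z|^2 = 14.6367
Escaped at iteration 7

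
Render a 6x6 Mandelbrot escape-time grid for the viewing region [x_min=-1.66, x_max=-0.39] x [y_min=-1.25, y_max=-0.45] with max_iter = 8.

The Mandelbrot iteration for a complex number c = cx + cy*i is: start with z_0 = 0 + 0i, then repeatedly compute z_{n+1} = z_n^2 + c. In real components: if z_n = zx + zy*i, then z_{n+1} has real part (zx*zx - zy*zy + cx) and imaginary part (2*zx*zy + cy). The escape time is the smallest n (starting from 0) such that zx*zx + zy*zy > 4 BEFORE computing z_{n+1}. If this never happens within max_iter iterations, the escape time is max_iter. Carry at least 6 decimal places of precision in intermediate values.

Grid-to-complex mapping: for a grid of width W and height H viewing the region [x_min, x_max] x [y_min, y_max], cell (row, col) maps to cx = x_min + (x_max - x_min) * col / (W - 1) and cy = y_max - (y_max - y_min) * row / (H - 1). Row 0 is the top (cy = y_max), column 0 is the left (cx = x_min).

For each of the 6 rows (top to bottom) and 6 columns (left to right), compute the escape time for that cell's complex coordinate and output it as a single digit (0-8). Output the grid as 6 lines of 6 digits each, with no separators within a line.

Answer: 346688
334578
333447
233345
223334
122333

Derivation:
(row=0, col=0): c = -1.6600 + -0.4500i → escape time 3
(row=0, col=1): c = -1.4060 + -0.4500i → escape time 4
(row=0, col=2): c = -1.1520 + -0.4500i → escape time 6
(row=0, col=3): c = -0.8980 + -0.4500i → escape time 6
(row=0, col=4): c = -0.6440 + -0.4500i → escape time 8
(row=0, col=5): c = -0.3900 + -0.4500i → escape time 8
(row=1, col=0): c = -1.6600 + -0.6100i → escape time 3
(row=1, col=1): c = -1.4060 + -0.6100i → escape time 3
(row=1, col=2): c = -1.1520 + -0.6100i → escape time 4
(row=1, col=3): c = -0.8980 + -0.6100i → escape time 5
(row=1, col=4): c = -0.6440 + -0.6100i → escape time 7
(row=1, col=5): c = -0.3900 + -0.6100i → escape time 8
(row=2, col=0): c = -1.6600 + -0.7700i → escape time 3
(row=2, col=1): c = -1.4060 + -0.7700i → escape time 3
(row=2, col=2): c = -1.1520 + -0.7700i → escape time 3
(row=2, col=3): c = -0.8980 + -0.7700i → escape time 4
(row=2, col=4): c = -0.6440 + -0.7700i → escape time 4
(row=2, col=5): c = -0.3900 + -0.7700i → escape time 7
(row=3, col=0): c = -1.6600 + -0.9300i → escape time 2
(row=3, col=1): c = -1.4060 + -0.9300i → escape time 3
(row=3, col=2): c = -1.1520 + -0.9300i → escape time 3
(row=3, col=3): c = -0.8980 + -0.9300i → escape time 3
(row=3, col=4): c = -0.6440 + -0.9300i → escape time 4
(row=3, col=5): c = -0.3900 + -0.9300i → escape time 5
(row=4, col=0): c = -1.6600 + -1.0900i → escape time 2
(row=4, col=1): c = -1.4060 + -1.0900i → escape time 2
(row=4, col=2): c = -1.1520 + -1.0900i → escape time 3
(row=4, col=3): c = -0.8980 + -1.0900i → escape time 3
(row=4, col=4): c = -0.6440 + -1.0900i → escape time 3
(row=4, col=5): c = -0.3900 + -1.0900i → escape time 4
(row=5, col=0): c = -1.6600 + -1.2500i → escape time 1
(row=5, col=1): c = -1.4060 + -1.2500i → escape time 2
(row=5, col=2): c = -1.1520 + -1.2500i → escape time 2
(row=5, col=3): c = -0.8980 + -1.2500i → escape time 3
(row=5, col=4): c = -0.6440 + -1.2500i → escape time 3
(row=5, col=5): c = -0.3900 + -1.2500i → escape time 3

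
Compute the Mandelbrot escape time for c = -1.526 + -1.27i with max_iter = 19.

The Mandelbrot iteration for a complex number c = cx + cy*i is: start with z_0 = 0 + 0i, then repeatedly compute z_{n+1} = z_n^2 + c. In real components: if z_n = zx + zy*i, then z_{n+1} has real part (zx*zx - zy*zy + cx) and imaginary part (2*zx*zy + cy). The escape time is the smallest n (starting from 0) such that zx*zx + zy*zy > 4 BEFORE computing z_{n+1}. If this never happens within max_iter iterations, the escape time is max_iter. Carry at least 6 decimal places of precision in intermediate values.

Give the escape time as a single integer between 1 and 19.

Answer: 2

Derivation:
z_0 = 0 + 0i, c = -1.5260 + -1.2700i
Iter 1: z = -1.5260 + -1.2700i, |z|^2 = 3.9416
Iter 2: z = -0.8102 + 2.6060i, |z|^2 = 7.4479
Escaped at iteration 2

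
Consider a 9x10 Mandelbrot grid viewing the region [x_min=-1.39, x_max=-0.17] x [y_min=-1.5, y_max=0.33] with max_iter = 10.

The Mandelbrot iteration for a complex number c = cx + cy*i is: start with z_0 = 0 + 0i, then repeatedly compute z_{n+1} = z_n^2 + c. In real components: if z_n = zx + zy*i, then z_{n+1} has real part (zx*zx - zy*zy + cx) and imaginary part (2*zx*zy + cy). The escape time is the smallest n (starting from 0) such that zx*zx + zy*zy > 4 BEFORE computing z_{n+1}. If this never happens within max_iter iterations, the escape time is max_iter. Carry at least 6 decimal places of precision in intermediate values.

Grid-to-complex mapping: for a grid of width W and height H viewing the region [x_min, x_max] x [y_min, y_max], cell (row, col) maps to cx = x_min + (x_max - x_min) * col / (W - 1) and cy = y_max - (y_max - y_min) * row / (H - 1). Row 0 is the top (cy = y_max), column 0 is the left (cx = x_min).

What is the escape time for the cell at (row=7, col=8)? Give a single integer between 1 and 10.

Answer: 10

Derivation:
z_0 = 0 + 0i, c = -0.1700 + -1.0933i
Iter 1: z = -0.1700 + -1.0933i, |z|^2 = 1.2243
Iter 2: z = -1.3365 + -0.7216i, |z|^2 = 2.3069
Iter 3: z = 1.0955 + 0.8355i, |z|^2 = 1.8981
Iter 4: z = 0.3320 + 0.7371i, |z|^2 = 0.6536
Iter 5: z = -0.6031 + -0.6038i, |z|^2 = 0.7284
Iter 6: z = -0.1709 + -0.3650i, |z|^2 = 0.1624
Iter 7: z = -0.2740 + -0.9686i, |z|^2 = 1.0133
Iter 8: z = -1.0331 + -0.5625i, |z|^2 = 1.3837
Iter 9: z = 0.5809 + 0.0689i, |z|^2 = 0.3422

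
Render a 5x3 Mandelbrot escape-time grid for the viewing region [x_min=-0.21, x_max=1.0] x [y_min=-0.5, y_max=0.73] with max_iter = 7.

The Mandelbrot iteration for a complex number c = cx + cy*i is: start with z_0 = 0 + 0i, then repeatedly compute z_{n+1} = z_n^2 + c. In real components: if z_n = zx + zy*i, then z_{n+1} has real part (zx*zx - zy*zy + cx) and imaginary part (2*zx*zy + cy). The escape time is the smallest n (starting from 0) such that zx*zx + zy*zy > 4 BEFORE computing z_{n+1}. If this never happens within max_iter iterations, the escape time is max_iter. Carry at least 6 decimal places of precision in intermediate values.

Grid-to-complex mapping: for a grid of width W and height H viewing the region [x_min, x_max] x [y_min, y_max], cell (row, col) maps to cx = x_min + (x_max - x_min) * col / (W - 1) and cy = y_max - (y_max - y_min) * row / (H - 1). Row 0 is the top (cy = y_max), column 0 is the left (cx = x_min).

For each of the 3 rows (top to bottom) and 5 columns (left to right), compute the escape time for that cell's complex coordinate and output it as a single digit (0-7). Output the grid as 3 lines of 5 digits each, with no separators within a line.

Answer: 77432
77732
77732

Derivation:
(row=0, col=0): c = -0.2100 + 0.7300i → escape time 7
(row=0, col=1): c = 0.0925 + 0.7300i → escape time 7
(row=0, col=2): c = 0.3950 + 0.7300i → escape time 4
(row=0, col=3): c = 0.6975 + 0.7300i → escape time 3
(row=0, col=4): c = 1.0000 + 0.7300i → escape time 2
(row=1, col=0): c = -0.2100 + 0.1150i → escape time 7
(row=1, col=1): c = 0.0925 + 0.1150i → escape time 7
(row=1, col=2): c = 0.3950 + 0.1150i → escape time 7
(row=1, col=3): c = 0.6975 + 0.1150i → escape time 3
(row=1, col=4): c = 1.0000 + 0.1150i → escape time 2
(row=2, col=0): c = -0.2100 + -0.5000i → escape time 7
(row=2, col=1): c = 0.0925 + -0.5000i → escape time 7
(row=2, col=2): c = 0.3950 + -0.5000i → escape time 7
(row=2, col=3): c = 0.6975 + -0.5000i → escape time 3
(row=2, col=4): c = 1.0000 + -0.5000i → escape time 2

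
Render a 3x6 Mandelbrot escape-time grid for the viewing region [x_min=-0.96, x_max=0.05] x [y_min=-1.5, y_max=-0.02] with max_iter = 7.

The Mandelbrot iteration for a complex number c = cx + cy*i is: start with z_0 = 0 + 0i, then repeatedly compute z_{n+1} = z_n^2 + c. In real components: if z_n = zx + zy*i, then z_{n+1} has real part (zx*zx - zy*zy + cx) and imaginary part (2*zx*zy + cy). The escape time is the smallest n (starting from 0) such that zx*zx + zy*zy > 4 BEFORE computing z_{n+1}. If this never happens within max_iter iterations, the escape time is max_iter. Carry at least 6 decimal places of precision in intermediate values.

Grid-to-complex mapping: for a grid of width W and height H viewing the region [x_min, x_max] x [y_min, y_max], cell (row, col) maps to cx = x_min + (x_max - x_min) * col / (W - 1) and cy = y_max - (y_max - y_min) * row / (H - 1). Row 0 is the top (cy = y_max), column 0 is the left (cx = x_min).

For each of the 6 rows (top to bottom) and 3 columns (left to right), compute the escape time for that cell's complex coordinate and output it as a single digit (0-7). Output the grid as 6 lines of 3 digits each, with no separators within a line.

Answer: 777
777
577
356
333
222

Derivation:
(row=0, col=0): c = -0.9600 + -0.0200i → escape time 7
(row=0, col=1): c = -0.4550 + -0.0200i → escape time 7
(row=0, col=2): c = 0.0500 + -0.0200i → escape time 7
(row=1, col=0): c = -0.9600 + -0.3160i → escape time 7
(row=1, col=1): c = -0.4550 + -0.3160i → escape time 7
(row=1, col=2): c = 0.0500 + -0.3160i → escape time 7
(row=2, col=0): c = -0.9600 + -0.6120i → escape time 5
(row=2, col=1): c = -0.4550 + -0.6120i → escape time 7
(row=2, col=2): c = 0.0500 + -0.6120i → escape time 7
(row=3, col=0): c = -0.9600 + -0.9080i → escape time 3
(row=3, col=1): c = -0.4550 + -0.9080i → escape time 5
(row=3, col=2): c = 0.0500 + -0.9080i → escape time 6
(row=4, col=0): c = -0.9600 + -1.2040i → escape time 3
(row=4, col=1): c = -0.4550 + -1.2040i → escape time 3
(row=4, col=2): c = 0.0500 + -1.2040i → escape time 3
(row=5, col=0): c = -0.9600 + -1.5000i → escape time 2
(row=5, col=1): c = -0.4550 + -1.5000i → escape time 2
(row=5, col=2): c = 0.0500 + -1.5000i → escape time 2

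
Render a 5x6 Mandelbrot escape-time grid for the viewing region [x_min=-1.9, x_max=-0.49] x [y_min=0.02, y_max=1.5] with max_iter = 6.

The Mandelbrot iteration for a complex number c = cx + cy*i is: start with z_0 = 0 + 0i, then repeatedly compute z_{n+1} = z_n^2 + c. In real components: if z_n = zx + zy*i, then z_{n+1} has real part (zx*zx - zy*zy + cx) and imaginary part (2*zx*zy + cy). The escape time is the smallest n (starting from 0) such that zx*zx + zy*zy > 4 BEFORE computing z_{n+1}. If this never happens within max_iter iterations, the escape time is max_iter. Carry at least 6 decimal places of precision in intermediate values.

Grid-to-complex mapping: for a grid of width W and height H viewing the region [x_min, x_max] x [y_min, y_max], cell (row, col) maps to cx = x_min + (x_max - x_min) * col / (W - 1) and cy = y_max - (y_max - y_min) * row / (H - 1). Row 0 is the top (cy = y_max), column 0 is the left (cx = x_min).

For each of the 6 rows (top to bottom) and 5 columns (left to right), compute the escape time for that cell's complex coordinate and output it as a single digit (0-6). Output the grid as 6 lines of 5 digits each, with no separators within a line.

Answer: 11222
12233
13334
23356
34666
66666

Derivation:
(row=0, col=0): c = -1.9000 + 1.5000i → escape time 1
(row=0, col=1): c = -1.5475 + 1.5000i → escape time 1
(row=0, col=2): c = -1.1950 + 1.5000i → escape time 2
(row=0, col=3): c = -0.8425 + 1.5000i → escape time 2
(row=0, col=4): c = -0.4900 + 1.5000i → escape time 2
(row=1, col=0): c = -1.9000 + 1.2040i → escape time 1
(row=1, col=1): c = -1.5475 + 1.2040i → escape time 2
(row=1, col=2): c = -1.1950 + 1.2040i → escape time 2
(row=1, col=3): c = -0.8425 + 1.2040i → escape time 3
(row=1, col=4): c = -0.4900 + 1.2040i → escape time 3
(row=2, col=0): c = -1.9000 + 0.9080i → escape time 1
(row=2, col=1): c = -1.5475 + 0.9080i → escape time 3
(row=2, col=2): c = -1.1950 + 0.9080i → escape time 3
(row=2, col=3): c = -0.8425 + 0.9080i → escape time 3
(row=2, col=4): c = -0.4900 + 0.9080i → escape time 4
(row=3, col=0): c = -1.9000 + 0.6120i → escape time 2
(row=3, col=1): c = -1.5475 + 0.6120i → escape time 3
(row=3, col=2): c = -1.1950 + 0.6120i → escape time 3
(row=3, col=3): c = -0.8425 + 0.6120i → escape time 5
(row=3, col=4): c = -0.4900 + 0.6120i → escape time 6
(row=4, col=0): c = -1.9000 + 0.3160i → escape time 3
(row=4, col=1): c = -1.5475 + 0.3160i → escape time 4
(row=4, col=2): c = -1.1950 + 0.3160i → escape time 6
(row=4, col=3): c = -0.8425 + 0.3160i → escape time 6
(row=4, col=4): c = -0.4900 + 0.3160i → escape time 6
(row=5, col=0): c = -1.9000 + 0.0200i → escape time 6
(row=5, col=1): c = -1.5475 + 0.0200i → escape time 6
(row=5, col=2): c = -1.1950 + 0.0200i → escape time 6
(row=5, col=3): c = -0.8425 + 0.0200i → escape time 6
(row=5, col=4): c = -0.4900 + 0.0200i → escape time 6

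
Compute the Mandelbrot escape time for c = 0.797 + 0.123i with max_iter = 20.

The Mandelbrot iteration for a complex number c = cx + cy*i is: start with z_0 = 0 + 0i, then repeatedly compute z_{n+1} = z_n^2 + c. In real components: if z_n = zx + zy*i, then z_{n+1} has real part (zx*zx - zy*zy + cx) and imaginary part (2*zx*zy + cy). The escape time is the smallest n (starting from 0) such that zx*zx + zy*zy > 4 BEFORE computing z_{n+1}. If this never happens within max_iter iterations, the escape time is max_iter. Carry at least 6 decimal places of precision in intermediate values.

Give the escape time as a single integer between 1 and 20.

Answer: 3

Derivation:
z_0 = 0 + 0i, c = 0.7970 + 0.1230i
Iter 1: z = 0.7970 + 0.1230i, |z|^2 = 0.6503
Iter 2: z = 1.4171 + 0.3191i, |z|^2 = 2.1099
Iter 3: z = 2.7033 + 1.0273i, |z|^2 = 8.3632
Escaped at iteration 3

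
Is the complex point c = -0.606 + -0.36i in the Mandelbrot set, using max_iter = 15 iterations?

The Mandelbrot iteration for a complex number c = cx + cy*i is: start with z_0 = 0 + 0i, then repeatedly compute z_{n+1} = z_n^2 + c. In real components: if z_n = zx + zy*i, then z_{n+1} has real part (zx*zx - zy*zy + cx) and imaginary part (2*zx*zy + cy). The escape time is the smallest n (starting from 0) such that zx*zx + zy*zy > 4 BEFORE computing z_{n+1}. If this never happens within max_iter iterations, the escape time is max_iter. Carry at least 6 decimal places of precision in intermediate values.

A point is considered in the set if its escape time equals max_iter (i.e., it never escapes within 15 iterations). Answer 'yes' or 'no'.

z_0 = 0 + 0i, c = -0.6060 + -0.3600i
Iter 1: z = -0.6060 + -0.3600i, |z|^2 = 0.4968
Iter 2: z = -0.3684 + 0.0763i, |z|^2 = 0.1415
Iter 3: z = -0.4761 + -0.4162i, |z|^2 = 0.3999
Iter 4: z = -0.5525 + 0.0364i, |z|^2 = 0.3066
Iter 5: z = -0.3020 + -0.4002i, |z|^2 = 0.2514
Iter 6: z = -0.6749 + -0.1183i, |z|^2 = 0.4695
Iter 7: z = -0.1645 + -0.2003i, |z|^2 = 0.0672
Iter 8: z = -0.6191 + -0.2941i, |z|^2 = 0.4698
Iter 9: z = -0.3092 + 0.0042i, |z|^2 = 0.0956
Iter 10: z = -0.5104 + -0.3626i, |z|^2 = 0.3920
Iter 11: z = -0.4769 + 0.0101i, |z|^2 = 0.2276
Iter 12: z = -0.3786 + -0.3696i, |z|^2 = 0.2800
Iter 13: z = -0.5993 + -0.0801i, |z|^2 = 0.3656
Iter 14: z = -0.2533 + -0.2640i, |z|^2 = 0.1338
Did not escape in 15 iterations → in set

Answer: yes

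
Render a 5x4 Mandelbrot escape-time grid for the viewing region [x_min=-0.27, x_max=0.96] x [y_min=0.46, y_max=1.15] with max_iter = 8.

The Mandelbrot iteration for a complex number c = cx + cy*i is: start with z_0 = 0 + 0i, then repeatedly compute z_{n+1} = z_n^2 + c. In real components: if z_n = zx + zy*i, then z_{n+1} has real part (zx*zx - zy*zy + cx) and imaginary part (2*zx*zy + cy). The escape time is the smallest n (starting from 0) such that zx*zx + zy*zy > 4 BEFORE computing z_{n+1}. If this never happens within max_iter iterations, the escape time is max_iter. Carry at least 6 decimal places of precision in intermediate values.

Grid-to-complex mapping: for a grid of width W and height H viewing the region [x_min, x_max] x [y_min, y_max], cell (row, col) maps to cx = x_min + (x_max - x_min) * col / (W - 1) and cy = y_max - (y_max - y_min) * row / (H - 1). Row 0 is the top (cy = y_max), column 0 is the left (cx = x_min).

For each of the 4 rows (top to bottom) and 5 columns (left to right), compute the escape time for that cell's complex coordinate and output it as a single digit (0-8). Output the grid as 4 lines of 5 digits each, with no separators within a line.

(row=0, col=0): c = -0.2700 + 1.1500i → escape time 4
(row=0, col=1): c = 0.0375 + 1.1500i → escape time 3
(row=0, col=2): c = 0.3450 + 1.1500i → escape time 2
(row=0, col=3): c = 0.6525 + 1.1500i → escape time 2
(row=0, col=4): c = 0.9600 + 1.1500i → escape time 2
(row=1, col=0): c = -0.2700 + 0.9200i → escape time 7
(row=1, col=1): c = 0.0375 + 0.9200i → escape time 6
(row=1, col=2): c = 0.3450 + 0.9200i → escape time 4
(row=1, col=3): c = 0.6525 + 0.9200i → escape time 2
(row=1, col=4): c = 0.9600 + 0.9200i → escape time 2
(row=2, col=0): c = -0.2700 + 0.6900i → escape time 8
(row=2, col=1): c = 0.0375 + 0.6900i → escape time 8
(row=2, col=2): c = 0.3450 + 0.6900i → escape time 8
(row=2, col=3): c = 0.6525 + 0.6900i → escape time 3
(row=2, col=4): c = 0.9600 + 0.6900i → escape time 2
(row=3, col=0): c = -0.2700 + 0.4600i → escape time 8
(row=3, col=1): c = 0.0375 + 0.4600i → escape time 8
(row=3, col=2): c = 0.3450 + 0.4600i → escape time 8
(row=3, col=3): c = 0.6525 + 0.4600i → escape time 3
(row=3, col=4): c = 0.9600 + 0.4600i → escape time 2

Answer: 43222
76422
88832
88832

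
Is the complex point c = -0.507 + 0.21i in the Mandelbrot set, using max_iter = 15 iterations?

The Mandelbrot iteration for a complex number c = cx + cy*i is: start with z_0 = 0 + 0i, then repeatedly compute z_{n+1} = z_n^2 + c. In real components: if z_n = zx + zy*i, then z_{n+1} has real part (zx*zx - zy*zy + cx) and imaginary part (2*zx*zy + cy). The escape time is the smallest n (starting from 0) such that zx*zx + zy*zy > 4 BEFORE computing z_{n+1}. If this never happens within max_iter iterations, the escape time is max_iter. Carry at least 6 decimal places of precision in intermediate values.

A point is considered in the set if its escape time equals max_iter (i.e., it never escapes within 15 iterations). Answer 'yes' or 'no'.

Answer: yes

Derivation:
z_0 = 0 + 0i, c = -0.5070 + 0.2100i
Iter 1: z = -0.5070 + 0.2100i, |z|^2 = 0.3011
Iter 2: z = -0.2941 + -0.0029i, |z|^2 = 0.0865
Iter 3: z = -0.4205 + 0.2117i, |z|^2 = 0.2217
Iter 4: z = -0.3750 + 0.0319i, |z|^2 = 0.1416
Iter 5: z = -0.3674 + 0.1861i, |z|^2 = 0.1696
Iter 6: z = -0.4066 + 0.0733i, |z|^2 = 0.1707
Iter 7: z = -0.3470 + 0.1504i, |z|^2 = 0.1430
Iter 8: z = -0.4092 + 0.1056i, |z|^2 = 0.1786
Iter 9: z = -0.3507 + 0.1236i, |z|^2 = 0.1383
Iter 10: z = -0.3993 + 0.1233i, |z|^2 = 0.1746
Iter 11: z = -0.3628 + 0.1115i, |z|^2 = 0.1441
Iter 12: z = -0.3878 + 0.1291i, |z|^2 = 0.1671
Iter 13: z = -0.3733 + 0.1099i, |z|^2 = 0.1514
Iter 14: z = -0.3798 + 0.1280i, |z|^2 = 0.1606
Did not escape in 15 iterations → in set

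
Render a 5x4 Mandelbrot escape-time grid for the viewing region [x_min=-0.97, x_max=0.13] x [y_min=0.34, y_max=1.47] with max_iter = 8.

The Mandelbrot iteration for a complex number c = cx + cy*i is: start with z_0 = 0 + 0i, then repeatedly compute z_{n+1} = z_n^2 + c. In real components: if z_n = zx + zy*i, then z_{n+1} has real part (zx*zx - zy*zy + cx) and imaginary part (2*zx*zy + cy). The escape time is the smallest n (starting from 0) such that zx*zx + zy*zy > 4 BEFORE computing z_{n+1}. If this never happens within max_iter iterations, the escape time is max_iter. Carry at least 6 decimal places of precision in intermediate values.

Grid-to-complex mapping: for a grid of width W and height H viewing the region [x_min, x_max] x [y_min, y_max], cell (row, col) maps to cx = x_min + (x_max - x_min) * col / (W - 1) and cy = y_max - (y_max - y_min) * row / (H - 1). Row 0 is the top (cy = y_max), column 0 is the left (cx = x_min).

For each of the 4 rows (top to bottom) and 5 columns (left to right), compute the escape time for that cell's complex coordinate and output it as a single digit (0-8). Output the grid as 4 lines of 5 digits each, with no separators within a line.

Answer: 22222
33474
45787
88888

Derivation:
(row=0, col=0): c = -0.9700 + 1.4700i → escape time 2
(row=0, col=1): c = -0.6950 + 1.4700i → escape time 2
(row=0, col=2): c = -0.4200 + 1.4700i → escape time 2
(row=0, col=3): c = -0.1450 + 1.4700i → escape time 2
(row=0, col=4): c = 0.1300 + 1.4700i → escape time 2
(row=1, col=0): c = -0.9700 + 1.0933i → escape time 3
(row=1, col=1): c = -0.6950 + 1.0933i → escape time 3
(row=1, col=2): c = -0.4200 + 1.0933i → escape time 4
(row=1, col=3): c = -0.1450 + 1.0933i → escape time 7
(row=1, col=4): c = 0.1300 + 1.0933i → escape time 4
(row=2, col=0): c = -0.9700 + 0.7167i → escape time 4
(row=2, col=1): c = -0.6950 + 0.7167i → escape time 5
(row=2, col=2): c = -0.4200 + 0.7167i → escape time 7
(row=2, col=3): c = -0.1450 + 0.7167i → escape time 8
(row=2, col=4): c = 0.1300 + 0.7167i → escape time 7
(row=3, col=0): c = -0.9700 + 0.3400i → escape time 8
(row=3, col=1): c = -0.6950 + 0.3400i → escape time 8
(row=3, col=2): c = -0.4200 + 0.3400i → escape time 8
(row=3, col=3): c = -0.1450 + 0.3400i → escape time 8
(row=3, col=4): c = 0.1300 + 0.3400i → escape time 8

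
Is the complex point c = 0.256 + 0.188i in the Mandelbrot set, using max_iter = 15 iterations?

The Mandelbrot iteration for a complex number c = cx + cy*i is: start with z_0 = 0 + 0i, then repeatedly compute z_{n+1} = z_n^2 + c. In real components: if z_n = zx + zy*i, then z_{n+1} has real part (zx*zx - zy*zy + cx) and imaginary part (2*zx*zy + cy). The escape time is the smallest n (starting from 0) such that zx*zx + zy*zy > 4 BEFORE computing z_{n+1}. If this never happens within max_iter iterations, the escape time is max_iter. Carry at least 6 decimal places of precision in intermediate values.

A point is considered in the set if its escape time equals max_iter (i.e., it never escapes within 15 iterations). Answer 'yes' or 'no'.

Answer: yes

Derivation:
z_0 = 0 + 0i, c = 0.2560 + 0.1880i
Iter 1: z = 0.2560 + 0.1880i, |z|^2 = 0.1009
Iter 2: z = 0.2862 + 0.2843i, |z|^2 = 0.1627
Iter 3: z = 0.2571 + 0.3507i, |z|^2 = 0.1891
Iter 4: z = 0.1991 + 0.3683i, |z|^2 = 0.1753
Iter 5: z = 0.1600 + 0.3347i, |z|^2 = 0.1376
Iter 6: z = 0.1696 + 0.2951i, |z|^2 = 0.1158
Iter 7: z = 0.1977 + 0.2881i, |z|^2 = 0.1221
Iter 8: z = 0.2121 + 0.3019i, |z|^2 = 0.1361
Iter 9: z = 0.2098 + 0.3161i, |z|^2 = 0.1439
Iter 10: z = 0.2001 + 0.3206i, |z|^2 = 0.1429
Iter 11: z = 0.1932 + 0.3163i, |z|^2 = 0.1374
Iter 12: z = 0.1933 + 0.3103i, |z|^2 = 0.1336
Iter 13: z = 0.1971 + 0.3079i, |z|^2 = 0.1337
Iter 14: z = 0.2000 + 0.3094i, |z|^2 = 0.1357
Did not escape in 15 iterations → in set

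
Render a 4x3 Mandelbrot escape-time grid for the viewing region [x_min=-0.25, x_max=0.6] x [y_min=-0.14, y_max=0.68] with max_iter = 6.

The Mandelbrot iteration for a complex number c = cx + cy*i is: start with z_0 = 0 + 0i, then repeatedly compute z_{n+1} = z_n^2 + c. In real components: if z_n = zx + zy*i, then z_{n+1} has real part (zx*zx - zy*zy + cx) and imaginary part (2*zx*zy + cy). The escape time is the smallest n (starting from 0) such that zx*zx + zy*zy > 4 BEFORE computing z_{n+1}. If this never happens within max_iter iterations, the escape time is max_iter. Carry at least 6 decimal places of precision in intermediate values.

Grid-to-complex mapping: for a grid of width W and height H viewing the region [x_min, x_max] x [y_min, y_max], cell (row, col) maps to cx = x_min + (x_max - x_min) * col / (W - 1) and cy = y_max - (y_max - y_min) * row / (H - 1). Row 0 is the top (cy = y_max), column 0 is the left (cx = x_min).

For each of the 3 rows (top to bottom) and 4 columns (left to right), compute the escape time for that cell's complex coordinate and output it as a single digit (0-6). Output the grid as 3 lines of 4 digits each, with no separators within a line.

Answer: 6663
6664
6664

Derivation:
(row=0, col=0): c = -0.2500 + 0.6800i → escape time 6
(row=0, col=1): c = 0.0333 + 0.6800i → escape time 6
(row=0, col=2): c = 0.3167 + 0.6800i → escape time 6
(row=0, col=3): c = 0.6000 + 0.6800i → escape time 3
(row=1, col=0): c = -0.2500 + 0.2700i → escape time 6
(row=1, col=1): c = 0.0333 + 0.2700i → escape time 6
(row=1, col=2): c = 0.3167 + 0.2700i → escape time 6
(row=1, col=3): c = 0.6000 + 0.2700i → escape time 4
(row=2, col=0): c = -0.2500 + -0.1400i → escape time 6
(row=2, col=1): c = 0.0333 + -0.1400i → escape time 6
(row=2, col=2): c = 0.3167 + -0.1400i → escape time 6
(row=2, col=3): c = 0.6000 + -0.1400i → escape time 4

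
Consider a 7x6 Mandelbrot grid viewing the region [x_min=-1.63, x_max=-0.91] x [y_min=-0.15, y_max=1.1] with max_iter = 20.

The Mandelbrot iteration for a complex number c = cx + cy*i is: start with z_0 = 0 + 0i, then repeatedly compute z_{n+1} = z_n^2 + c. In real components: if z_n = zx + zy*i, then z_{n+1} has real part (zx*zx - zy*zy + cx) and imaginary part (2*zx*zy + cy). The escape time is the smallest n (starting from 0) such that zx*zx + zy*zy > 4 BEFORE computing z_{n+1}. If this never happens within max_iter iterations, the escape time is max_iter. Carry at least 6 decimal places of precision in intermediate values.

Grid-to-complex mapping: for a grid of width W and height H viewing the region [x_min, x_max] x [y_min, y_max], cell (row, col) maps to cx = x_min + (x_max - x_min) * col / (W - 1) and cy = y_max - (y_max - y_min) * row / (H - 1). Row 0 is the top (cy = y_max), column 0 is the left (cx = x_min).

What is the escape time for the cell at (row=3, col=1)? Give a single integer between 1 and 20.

Answer: 4

Derivation:
z_0 = 0 + 0i, c = -1.5100 + 0.3500i
Iter 1: z = -1.5100 + 0.3500i, |z|^2 = 2.4026
Iter 2: z = 0.6476 + -0.7070i, |z|^2 = 0.9192
Iter 3: z = -1.5905 + -0.5657i, |z|^2 = 2.8496
Iter 4: z = 0.6995 + 2.1495i, |z|^2 = 5.1096
Escaped at iteration 4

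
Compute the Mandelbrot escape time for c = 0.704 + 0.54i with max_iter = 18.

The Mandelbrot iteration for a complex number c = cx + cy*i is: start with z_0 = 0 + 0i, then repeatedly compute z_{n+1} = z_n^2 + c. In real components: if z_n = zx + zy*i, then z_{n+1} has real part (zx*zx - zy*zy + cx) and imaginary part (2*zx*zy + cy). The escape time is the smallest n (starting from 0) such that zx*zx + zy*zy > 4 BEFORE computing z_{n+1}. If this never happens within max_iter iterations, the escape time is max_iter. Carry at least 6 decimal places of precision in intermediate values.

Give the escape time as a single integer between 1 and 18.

z_0 = 0 + 0i, c = 0.7040 + 0.5400i
Iter 1: z = 0.7040 + 0.5400i, |z|^2 = 0.7872
Iter 2: z = 0.9080 + 1.3003i, |z|^2 = 2.5153
Iter 3: z = -0.1623 + 2.9014i, |z|^2 = 8.4446
Escaped at iteration 3

Answer: 3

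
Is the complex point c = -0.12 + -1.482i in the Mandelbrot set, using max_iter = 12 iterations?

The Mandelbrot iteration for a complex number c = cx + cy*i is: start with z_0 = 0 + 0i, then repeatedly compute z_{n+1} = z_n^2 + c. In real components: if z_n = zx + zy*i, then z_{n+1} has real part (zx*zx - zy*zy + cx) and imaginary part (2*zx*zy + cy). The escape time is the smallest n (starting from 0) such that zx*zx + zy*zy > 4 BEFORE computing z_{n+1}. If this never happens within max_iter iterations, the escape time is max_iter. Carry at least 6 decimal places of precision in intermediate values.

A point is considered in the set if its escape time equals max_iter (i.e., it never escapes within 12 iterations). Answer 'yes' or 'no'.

Answer: no

Derivation:
z_0 = 0 + 0i, c = -0.1200 + -1.4820i
Iter 1: z = -0.1200 + -1.4820i, |z|^2 = 2.2107
Iter 2: z = -2.3019 + -1.1263i, |z|^2 = 6.5675
Escaped at iteration 2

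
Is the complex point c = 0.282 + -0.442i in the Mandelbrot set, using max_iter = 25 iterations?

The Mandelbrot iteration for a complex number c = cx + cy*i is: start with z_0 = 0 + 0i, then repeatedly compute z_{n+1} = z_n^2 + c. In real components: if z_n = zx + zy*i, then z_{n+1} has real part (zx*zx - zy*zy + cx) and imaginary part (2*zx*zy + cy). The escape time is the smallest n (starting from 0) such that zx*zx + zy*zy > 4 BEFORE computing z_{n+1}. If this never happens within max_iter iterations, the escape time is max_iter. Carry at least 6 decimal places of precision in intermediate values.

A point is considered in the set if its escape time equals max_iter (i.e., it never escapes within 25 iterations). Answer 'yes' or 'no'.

Answer: yes

Derivation:
z_0 = 0 + 0i, c = 0.2820 + -0.4420i
Iter 1: z = 0.2820 + -0.4420i, |z|^2 = 0.2749
Iter 2: z = 0.1662 + -0.6913i, |z|^2 = 0.5055
Iter 3: z = -0.1683 + -0.6717i, |z|^2 = 0.4795
Iter 4: z = -0.1409 + -0.2159i, |z|^2 = 0.0665
Iter 5: z = 0.2552 + -0.3811i, |z|^2 = 0.2104
Iter 6: z = 0.2019 + -0.6366i, |z|^2 = 0.4460
Iter 7: z = -0.0825 + -0.6990i, |z|^2 = 0.4954
Iter 8: z = -0.1998 + -0.3267i, |z|^2 = 0.1467
Iter 9: z = 0.2152 + -0.3114i, |z|^2 = 0.1433
Iter 10: z = 0.2313 + -0.5760i, |z|^2 = 0.3853
Iter 11: z = 0.0037 + -0.7085i, |z|^2 = 0.5019
Iter 12: z = -0.2199 + -0.4472i, |z|^2 = 0.2484
Iter 13: z = 0.1303 + -0.2453i, |z|^2 = 0.0772
Iter 14: z = 0.2388 + -0.5059i, |z|^2 = 0.3130
Iter 15: z = 0.0831 + -0.6837i, |z|^2 = 0.4743
Iter 16: z = -0.1785 + -0.5556i, |z|^2 = 0.3405
Iter 17: z = 0.0052 + -0.2437i, |z|^2 = 0.0594
Iter 18: z = 0.2227 + -0.4445i, |z|^2 = 0.2472
Iter 19: z = 0.1340 + -0.6400i, |z|^2 = 0.4275
Iter 20: z = -0.1096 + -0.6135i, |z|^2 = 0.3883
Iter 21: z = -0.0823 + -0.3075i, |z|^2 = 0.1014
Iter 22: z = 0.1942 + -0.3914i, |z|^2 = 0.1909
Iter 23: z = 0.1665 + -0.5940i, |z|^2 = 0.3806
Iter 24: z = -0.0431 + -0.6399i, |z|^2 = 0.4113
Did not escape in 25 iterations → in set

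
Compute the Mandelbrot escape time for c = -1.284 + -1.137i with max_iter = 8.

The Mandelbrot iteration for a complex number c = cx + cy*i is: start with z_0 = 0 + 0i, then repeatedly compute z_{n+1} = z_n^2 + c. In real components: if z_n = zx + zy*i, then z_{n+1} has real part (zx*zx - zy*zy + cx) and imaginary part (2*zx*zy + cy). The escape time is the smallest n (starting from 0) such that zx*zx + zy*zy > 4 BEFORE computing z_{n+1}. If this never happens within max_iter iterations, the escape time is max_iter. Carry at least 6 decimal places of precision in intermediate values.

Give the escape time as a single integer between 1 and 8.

z_0 = 0 + 0i, c = -1.2840 + -1.1370i
Iter 1: z = -1.2840 + -1.1370i, |z|^2 = 2.9414
Iter 2: z = -0.9281 + 1.7828i, |z|^2 = 4.0398
Escaped at iteration 2

Answer: 2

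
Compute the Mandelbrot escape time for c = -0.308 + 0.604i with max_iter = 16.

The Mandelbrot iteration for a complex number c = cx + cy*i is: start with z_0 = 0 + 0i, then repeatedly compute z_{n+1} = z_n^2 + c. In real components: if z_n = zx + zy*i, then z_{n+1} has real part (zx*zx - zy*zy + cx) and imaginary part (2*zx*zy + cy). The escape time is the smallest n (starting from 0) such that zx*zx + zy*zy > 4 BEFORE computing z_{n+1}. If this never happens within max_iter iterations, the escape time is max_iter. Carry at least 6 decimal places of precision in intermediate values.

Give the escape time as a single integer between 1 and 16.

z_0 = 0 + 0i, c = -0.3080 + 0.6040i
Iter 1: z = -0.3080 + 0.6040i, |z|^2 = 0.4597
Iter 2: z = -0.5780 + 0.2319i, |z|^2 = 0.3878
Iter 3: z = -0.0278 + 0.3359i, |z|^2 = 0.1136
Iter 4: z = -0.4201 + 0.5853i, |z|^2 = 0.5191
Iter 5: z = -0.4742 + 0.1122i, |z|^2 = 0.2374
Iter 6: z = -0.0958 + 0.4976i, |z|^2 = 0.2567
Iter 7: z = -0.5464 + 0.5087i, |z|^2 = 0.5573
Iter 8: z = -0.2682 + 0.0481i, |z|^2 = 0.0743
Iter 9: z = -0.2384 + 0.5782i, |z|^2 = 0.3911
Iter 10: z = -0.5855 + 0.3284i, |z|^2 = 0.4506
Iter 11: z = -0.0730 + 0.2195i, |z|^2 = 0.0535
Iter 12: z = -0.3508 + 0.5720i, |z|^2 = 0.4502
Iter 13: z = -0.5120 + 0.2027i, |z|^2 = 0.3033
Iter 14: z = -0.0869 + 0.3965i, |z|^2 = 0.1647
Iter 15: z = -0.4576 + 0.5351i, |z|^2 = 0.4958

Answer: 16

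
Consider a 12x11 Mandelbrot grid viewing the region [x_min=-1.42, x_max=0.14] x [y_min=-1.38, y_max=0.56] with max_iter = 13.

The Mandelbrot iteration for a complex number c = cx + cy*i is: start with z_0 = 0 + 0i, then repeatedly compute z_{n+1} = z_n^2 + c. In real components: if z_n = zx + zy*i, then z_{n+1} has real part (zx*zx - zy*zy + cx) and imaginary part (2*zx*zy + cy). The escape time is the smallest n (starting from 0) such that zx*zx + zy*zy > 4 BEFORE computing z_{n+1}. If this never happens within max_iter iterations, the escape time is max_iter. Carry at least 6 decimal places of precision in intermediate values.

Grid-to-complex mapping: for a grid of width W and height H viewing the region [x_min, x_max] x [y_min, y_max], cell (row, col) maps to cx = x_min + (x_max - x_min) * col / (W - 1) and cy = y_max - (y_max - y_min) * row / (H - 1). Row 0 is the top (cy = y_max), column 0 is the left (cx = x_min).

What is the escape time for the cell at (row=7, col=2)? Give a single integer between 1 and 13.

Answer: 3

Derivation:
z_0 = 0 + 0i, c = -1.1364 + -0.7980i
Iter 1: z = -1.1364 + -0.7980i, |z|^2 = 1.9281
Iter 2: z = -0.4818 + 1.0156i, |z|^2 = 1.2637
Iter 3: z = -1.9357 + -1.7768i, |z|^2 = 6.9038
Escaped at iteration 3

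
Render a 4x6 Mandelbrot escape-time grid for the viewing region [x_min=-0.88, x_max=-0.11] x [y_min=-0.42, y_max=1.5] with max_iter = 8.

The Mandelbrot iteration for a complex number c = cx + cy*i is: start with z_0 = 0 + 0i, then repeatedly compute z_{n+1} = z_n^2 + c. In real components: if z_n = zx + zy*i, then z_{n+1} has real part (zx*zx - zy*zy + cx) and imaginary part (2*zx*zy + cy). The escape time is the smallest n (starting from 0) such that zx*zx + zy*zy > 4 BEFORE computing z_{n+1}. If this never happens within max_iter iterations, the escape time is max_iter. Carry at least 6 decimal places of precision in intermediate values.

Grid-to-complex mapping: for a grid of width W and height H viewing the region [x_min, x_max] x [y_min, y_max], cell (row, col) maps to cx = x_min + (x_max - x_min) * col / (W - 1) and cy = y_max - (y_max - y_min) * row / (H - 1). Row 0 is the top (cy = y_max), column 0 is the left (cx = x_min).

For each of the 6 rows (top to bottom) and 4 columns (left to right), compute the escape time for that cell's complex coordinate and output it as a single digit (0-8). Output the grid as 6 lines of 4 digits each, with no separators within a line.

(row=0, col=0): c = -0.8800 + 1.5000i → escape time 2
(row=0, col=1): c = -0.6233 + 1.5000i → escape time 2
(row=0, col=2): c = -0.3667 + 1.5000i → escape time 2
(row=0, col=3): c = -0.1100 + 1.5000i → escape time 2
(row=1, col=0): c = -0.8800 + 1.1160i → escape time 3
(row=1, col=1): c = -0.6233 + 1.1160i → escape time 3
(row=1, col=2): c = -0.3667 + 1.1160i → escape time 4
(row=1, col=3): c = -0.1100 + 1.1160i → escape time 5
(row=2, col=0): c = -0.8800 + 0.7320i → escape time 4
(row=2, col=1): c = -0.6233 + 0.7320i → escape time 5
(row=2, col=2): c = -0.3667 + 0.7320i → escape time 7
(row=2, col=3): c = -0.1100 + 0.7320i → escape time 8
(row=3, col=0): c = -0.8800 + 0.3480i → escape time 8
(row=3, col=1): c = -0.6233 + 0.3480i → escape time 8
(row=3, col=2): c = -0.3667 + 0.3480i → escape time 8
(row=3, col=3): c = -0.1100 + 0.3480i → escape time 8
(row=4, col=0): c = -0.8800 + -0.0360i → escape time 8
(row=4, col=1): c = -0.6233 + -0.0360i → escape time 8
(row=4, col=2): c = -0.3667 + -0.0360i → escape time 8
(row=4, col=3): c = -0.1100 + -0.0360i → escape time 8
(row=5, col=0): c = -0.8800 + -0.4200i → escape time 7
(row=5, col=1): c = -0.6233 + -0.4200i → escape time 8
(row=5, col=2): c = -0.3667 + -0.4200i → escape time 8
(row=5, col=3): c = -0.1100 + -0.4200i → escape time 8

Answer: 2222
3345
4578
8888
8888
7888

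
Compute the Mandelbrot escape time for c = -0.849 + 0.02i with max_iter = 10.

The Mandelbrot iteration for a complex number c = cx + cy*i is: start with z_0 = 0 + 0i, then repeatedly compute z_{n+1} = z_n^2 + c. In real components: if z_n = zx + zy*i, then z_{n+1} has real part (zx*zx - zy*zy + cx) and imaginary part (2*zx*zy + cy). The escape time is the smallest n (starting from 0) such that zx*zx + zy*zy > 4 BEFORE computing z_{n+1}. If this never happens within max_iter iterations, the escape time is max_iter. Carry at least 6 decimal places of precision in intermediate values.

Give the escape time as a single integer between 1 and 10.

z_0 = 0 + 0i, c = -0.8490 + 0.0200i
Iter 1: z = -0.8490 + 0.0200i, |z|^2 = 0.7212
Iter 2: z = -0.1286 + -0.0140i, |z|^2 = 0.0167
Iter 3: z = -0.8327 + 0.0236i, |z|^2 = 0.6939
Iter 4: z = -0.1562 + -0.0193i, |z|^2 = 0.0248
Iter 5: z = -0.8250 + 0.0260i, |z|^2 = 0.6812
Iter 6: z = -0.1691 + -0.0229i, |z|^2 = 0.0291
Iter 7: z = -0.8209 + 0.0278i, |z|^2 = 0.6747
Iter 8: z = -0.1759 + -0.0256i, |z|^2 = 0.0316
Iter 9: z = -0.8187 + 0.0290i, |z|^2 = 0.6712

Answer: 10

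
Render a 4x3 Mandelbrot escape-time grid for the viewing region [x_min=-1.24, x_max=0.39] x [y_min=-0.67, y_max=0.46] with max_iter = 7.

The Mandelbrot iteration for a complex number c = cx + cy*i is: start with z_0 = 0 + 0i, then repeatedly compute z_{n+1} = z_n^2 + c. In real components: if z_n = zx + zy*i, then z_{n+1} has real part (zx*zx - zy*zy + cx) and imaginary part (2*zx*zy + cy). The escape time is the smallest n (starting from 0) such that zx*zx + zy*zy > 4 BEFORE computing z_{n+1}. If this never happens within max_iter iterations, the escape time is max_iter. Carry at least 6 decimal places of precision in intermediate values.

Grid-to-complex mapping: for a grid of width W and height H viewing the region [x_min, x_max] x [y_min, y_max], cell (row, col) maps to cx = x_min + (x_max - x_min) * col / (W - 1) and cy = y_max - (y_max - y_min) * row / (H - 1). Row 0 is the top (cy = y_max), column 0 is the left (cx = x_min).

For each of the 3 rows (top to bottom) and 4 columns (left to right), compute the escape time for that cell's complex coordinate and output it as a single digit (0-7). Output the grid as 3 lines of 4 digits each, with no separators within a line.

(row=0, col=0): c = -1.2400 + 0.4600i → escape time 6
(row=0, col=1): c = -0.6967 + 0.4600i → escape time 7
(row=0, col=2): c = -0.1533 + 0.4600i → escape time 7
(row=0, col=3): c = 0.3900 + 0.4600i → escape time 7
(row=1, col=0): c = -1.2400 + -0.1050i → escape time 7
(row=1, col=1): c = -0.6967 + -0.1050i → escape time 7
(row=1, col=2): c = -0.1533 + -0.1050i → escape time 7
(row=1, col=3): c = 0.3900 + -0.1050i → escape time 7
(row=2, col=0): c = -1.2400 + -0.6700i → escape time 3
(row=2, col=1): c = -0.6967 + -0.6700i → escape time 5
(row=2, col=2): c = -0.1533 + -0.6700i → escape time 7
(row=2, col=3): c = 0.3900 + -0.6700i → escape time 7

Answer: 6777
7777
3577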